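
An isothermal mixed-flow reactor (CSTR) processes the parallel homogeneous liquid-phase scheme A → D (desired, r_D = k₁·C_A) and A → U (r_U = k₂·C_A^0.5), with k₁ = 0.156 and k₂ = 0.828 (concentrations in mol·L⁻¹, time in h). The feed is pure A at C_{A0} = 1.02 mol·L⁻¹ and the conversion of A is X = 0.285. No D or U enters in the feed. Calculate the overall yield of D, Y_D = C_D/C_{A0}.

0.0395

Exit C_A = C_{A0}(1−X) = 1.02×0.715 = 0.7293 mol·L⁻¹.
Rates in a CSTR are evaluated at the outlet concentration: r_D = 0.156×0.7293 = 0.1138, r_U = 0.828×0.7293^0.5 = 0.7071.
Fraction of consumed A going to D: r_D/(r_D+r_U) = 0.1386.
C_D = 0.1386·C_{A0}·X = 0.1386×1.02×0.285 = 0.0403 mol·L⁻¹; Y_D = C_D/C_{A0} = 0.0395.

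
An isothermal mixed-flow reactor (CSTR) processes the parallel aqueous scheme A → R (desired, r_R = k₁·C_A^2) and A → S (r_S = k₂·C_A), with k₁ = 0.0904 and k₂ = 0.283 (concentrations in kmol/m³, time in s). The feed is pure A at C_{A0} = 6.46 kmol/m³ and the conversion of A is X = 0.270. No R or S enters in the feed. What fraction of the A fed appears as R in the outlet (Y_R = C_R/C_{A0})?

0.162

Exit C_A = C_{A0}(1−X) = 6.46×0.730 = 4.716 kmol/m³.
A CSTR operates uniformly at the exit composition, giving r_R = 2.010 and r_S = 1.335 (each k·C_A^n at C_A = 4.716).
Fraction of consumed A going to R: r_R/(r_R+r_S) = 0.6010.
C_R = 0.6010·C_{A0}·X = 0.6010×6.46×0.270 = 1.05 kmol/m³; Y_R = C_R/C_{A0} = 0.162.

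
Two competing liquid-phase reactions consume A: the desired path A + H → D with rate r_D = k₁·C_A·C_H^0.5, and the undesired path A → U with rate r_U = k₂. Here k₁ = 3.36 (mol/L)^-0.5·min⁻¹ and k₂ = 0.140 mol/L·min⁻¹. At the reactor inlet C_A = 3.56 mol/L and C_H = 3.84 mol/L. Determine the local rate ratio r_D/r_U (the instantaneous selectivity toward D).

167

S_{D/U} = r_D/r_U = (k₁·C_A·C_H^0.5)/(k₂) = (k₁/k₂)·C_A·C_H^0.5.
= (3.36×3.560×3.840^0.5) / (0.140) = 23.44/0.1400 = 167.
Since the desired path is higher order in A, keeping C_A high (PFR or concentrated feed) favours D.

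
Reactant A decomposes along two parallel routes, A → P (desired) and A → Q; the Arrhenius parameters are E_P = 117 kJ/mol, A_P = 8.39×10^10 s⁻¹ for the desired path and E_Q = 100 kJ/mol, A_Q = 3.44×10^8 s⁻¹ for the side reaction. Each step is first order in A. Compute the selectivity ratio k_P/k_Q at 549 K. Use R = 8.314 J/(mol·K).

5.88

k_P/k_Q = (A_P/A_Q)·exp[−(E_P−E_Q)/(RT)] = (A_P/A_Q)·exp[(E_Q−E_P)/(RT)].
(E_Q−E_P)/(RT) = (100−117)×10³/(8.314×549) = -17000/4564 = -3.724.
k_P/k_Q = (8.39×10^10/3.44×10^8)·exp(-3.724) = 243.9 × 0.02413 = 5.88.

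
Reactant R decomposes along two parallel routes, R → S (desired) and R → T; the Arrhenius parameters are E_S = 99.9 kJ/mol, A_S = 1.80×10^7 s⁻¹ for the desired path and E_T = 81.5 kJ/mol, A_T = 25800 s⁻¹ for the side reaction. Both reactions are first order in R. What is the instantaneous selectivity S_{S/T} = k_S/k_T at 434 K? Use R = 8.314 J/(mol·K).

4.26

With equal orders, S_{S/T} = k_S/k_T = (A_S/A_T)·exp[(E_T−E_S)/(RT)].
(E_T−E_S)/(RT) = (81.5−99.9)×10³/(8.314×434) = -18400/3608 = -5.099.
k_S/k_T = (1.80×10^7/25800)·exp(-5.099) = 697.7 × 0.006100 = 4.26.
Since E_S > E_T, raising the temperature improves selectivity toward S.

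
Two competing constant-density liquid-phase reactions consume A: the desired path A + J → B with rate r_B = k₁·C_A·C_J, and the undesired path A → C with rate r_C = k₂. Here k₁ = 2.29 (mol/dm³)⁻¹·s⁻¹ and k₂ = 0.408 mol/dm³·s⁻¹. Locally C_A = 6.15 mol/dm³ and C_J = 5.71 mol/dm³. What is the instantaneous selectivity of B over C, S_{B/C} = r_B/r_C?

197

S_{B/C} = r_B/r_C = (k₁·C_A·C_J)/(k₂) = (k₁/k₂)·C_A·C_J.
= (2.29×6.150×5.710) / (0.408) = 80.42/0.4080 = 197.
Since the desired path is higher order in A, keeping C_A high (PFR or concentrated feed) favours B.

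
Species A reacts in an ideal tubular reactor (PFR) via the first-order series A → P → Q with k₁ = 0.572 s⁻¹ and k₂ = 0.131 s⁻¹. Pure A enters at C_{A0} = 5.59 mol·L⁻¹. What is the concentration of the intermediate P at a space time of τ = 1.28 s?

For first-order series with pure A initially, C_P(τ) = k₁C_{A0}/(k₂−k₁)·(e^(−k₁τ) − e^(−k₂τ)).
e^(−k₁τ) = e^(−0.572×1.28) = e^(−0.7322) = 0.4809; e^(−k₂τ) = e^(−0.1677) = 0.8456.
C_P = 0.572×5.59/(0.131−0.572) × (0.4809−0.8456) = (-7.251)×(-0.3648) = 2.645 mol·L⁻¹.

2.64 mol·L⁻¹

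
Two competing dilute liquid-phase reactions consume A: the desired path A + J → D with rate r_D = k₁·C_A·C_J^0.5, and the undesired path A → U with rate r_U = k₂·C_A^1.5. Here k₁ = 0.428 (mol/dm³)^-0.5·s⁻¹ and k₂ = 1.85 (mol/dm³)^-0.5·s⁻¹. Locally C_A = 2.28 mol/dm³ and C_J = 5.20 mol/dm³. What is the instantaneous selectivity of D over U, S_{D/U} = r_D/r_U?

S_{D/U} = r_D/r_U = (k₁·C_A·C_J^0.5)/(k₂·C_A^1.5) = (k₁/k₂)·C_A^-0.5·C_J^0.5.
= (0.428×2.280×5.200^0.5) / (1.85×2.280^1.5) = 2.225/6.369 = 0.349.
The undesired path is higher order in A, so low C_A (CSTR or dilute feed) favours D.

0.349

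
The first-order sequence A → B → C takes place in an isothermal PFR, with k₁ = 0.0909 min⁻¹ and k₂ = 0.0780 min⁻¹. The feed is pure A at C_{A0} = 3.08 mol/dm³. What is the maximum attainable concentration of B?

For a first-order series the maximum intermediate yield is C_{B,max}/C_{A0} = (k₁/k₂)^[k₂/(k₂−k₁)].
= (0.0909/0.0780)^(0.0780/(0.0780−0.0909)) = (1.165)^(-6.047) = 0.3964.
C_{B,max} = 0.3964×3.08 = 1.22 mol/dm³.

1.22 mol/dm³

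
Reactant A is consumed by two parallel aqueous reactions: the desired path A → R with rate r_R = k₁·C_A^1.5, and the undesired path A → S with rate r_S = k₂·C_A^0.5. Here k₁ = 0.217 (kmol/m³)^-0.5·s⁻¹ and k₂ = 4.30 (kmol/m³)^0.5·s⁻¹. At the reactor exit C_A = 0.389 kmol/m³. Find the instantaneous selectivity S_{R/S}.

S_{R/S} = r_R/r_S = (k₁·C_A^1.5)/(k₂·C_A^0.5) = (k₁/k₂)·C_A.
= (0.217×0.3890^1.5) / (4.30×0.3890^0.5) = 0.05265/2.682 = 0.0196.
Since the desired path is higher order in A, keeping C_A high (PFR or concentrated feed) favours R.

0.0196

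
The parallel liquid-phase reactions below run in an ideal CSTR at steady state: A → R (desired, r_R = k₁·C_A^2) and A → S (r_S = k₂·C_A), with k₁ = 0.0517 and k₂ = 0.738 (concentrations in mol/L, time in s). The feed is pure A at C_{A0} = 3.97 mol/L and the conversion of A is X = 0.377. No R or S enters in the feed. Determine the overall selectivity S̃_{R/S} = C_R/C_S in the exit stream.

0.173

Exit C_A = C_{A0}(1−X) = 3.97×0.623 = 2.473 mol/L.
In a CSTR the entire volume is at exit conditions, so r_R = 0.0517×2.473^2 = 0.3163 and r_S = 0.738×2.473 = 1.825.
Overall selectivity = C_R/C_S = r_Rτ/(r_Sτ) = r_R/r_S = 0.173.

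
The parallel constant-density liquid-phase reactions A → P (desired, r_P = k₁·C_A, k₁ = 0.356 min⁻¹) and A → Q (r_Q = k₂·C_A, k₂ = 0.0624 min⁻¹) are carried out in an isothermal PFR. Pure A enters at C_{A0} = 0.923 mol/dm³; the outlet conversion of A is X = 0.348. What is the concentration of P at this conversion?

0.273 mol/dm³

C_A = C_{A0}(1−X) = 0.6018 mol/dm³.
Both paths are first order in A, so the instantaneous fraction to P is constant: dC_P/d(−C_A) = k₁/(k₁+k₂) = 0.8509.
C_P = 0.8509·(C_{A0}−C_A) = 0.8509×0.3212 = 0.273 mol/dm³.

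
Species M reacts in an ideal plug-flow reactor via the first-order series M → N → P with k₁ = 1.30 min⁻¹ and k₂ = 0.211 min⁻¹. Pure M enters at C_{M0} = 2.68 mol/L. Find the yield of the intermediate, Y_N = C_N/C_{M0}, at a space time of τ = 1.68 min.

For first-order series with pure M initially, C_N(τ) = k₁C_{M0}/(k₂−k₁)·(e^(−k₁τ) − e^(−k₂τ)).
e^(−k₁τ) = e^(−1.30×1.68) = e^(−2.184) = 0.1126; e^(−k₂τ) = e^(−0.3545) = 0.7015.
C_N = 1.30×2.68/(0.211−1.30) × (0.1126−0.7015) = (-3.199)×(-0.5889) = 1.884 mol/L.
Y_N = C_N/C_{M0} = 1.884/2.68 = 0.703.

0.703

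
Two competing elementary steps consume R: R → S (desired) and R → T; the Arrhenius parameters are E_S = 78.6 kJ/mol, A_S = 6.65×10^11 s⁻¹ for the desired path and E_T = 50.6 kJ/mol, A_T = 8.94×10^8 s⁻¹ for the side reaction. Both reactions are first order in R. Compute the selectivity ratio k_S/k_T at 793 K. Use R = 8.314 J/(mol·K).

10.6

Since both paths have the same order in R, the concentration cancels and S_{S/T} = k_S/k_T = (A_S/A_T)·exp[(E_T−E_S)/(RT)].
(E_T−E_S)/(RT) = (50.6−78.6)×10³/(8.314×793) = -28000/6593 = -4.247.
k_S/k_T = (6.65×10^11/8.94×10^8)·exp(-4.247) = 743.8 × 0.01431 = 10.6.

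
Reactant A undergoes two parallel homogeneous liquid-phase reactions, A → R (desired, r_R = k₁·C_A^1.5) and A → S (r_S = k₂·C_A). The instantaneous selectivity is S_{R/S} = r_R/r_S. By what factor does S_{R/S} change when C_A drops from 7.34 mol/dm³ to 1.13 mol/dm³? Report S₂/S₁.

S_{R/S} = (k₁/k₂)·C_A^0.5, so S₂/S₁ = (C_{A,2}/C_{A,1})^0.5.
= (1.13/7.34)^0.5 = (0.1540)^0.5 = 0.392.

0.392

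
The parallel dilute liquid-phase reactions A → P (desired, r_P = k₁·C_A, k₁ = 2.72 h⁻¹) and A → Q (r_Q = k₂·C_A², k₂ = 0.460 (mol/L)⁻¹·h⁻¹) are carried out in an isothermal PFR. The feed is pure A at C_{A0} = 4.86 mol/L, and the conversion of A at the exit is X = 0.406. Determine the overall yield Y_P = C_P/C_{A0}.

0.246

C_A = C_{A0}(1−X) = 2.887 mol/L.
Along a PFR/batch, dC_P/dC_A = −r_P/(r_P+r_Q) = −k₁/(k₁+k₂·C_A).
Integrating from C_{A0} to C_A: C_P = (2.72/0.460)·ln[(2.72+0.460·4.86)/(2.72+0.460·2.89)] = 5.913·ln(4.956/4.048) = 1.196 mol/L.
Y_P = C_P/C_{A0} = 1.196/4.86 = 0.246.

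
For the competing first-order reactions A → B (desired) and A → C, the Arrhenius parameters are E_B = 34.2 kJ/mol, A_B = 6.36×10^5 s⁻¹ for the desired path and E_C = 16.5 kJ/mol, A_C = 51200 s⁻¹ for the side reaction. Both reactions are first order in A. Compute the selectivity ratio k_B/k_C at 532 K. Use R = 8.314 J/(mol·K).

0.227

Since both paths have the same order in A, the concentration cancels and S_{B/C} = k_B/k_C = (A_B/A_C)·exp[(E_C−E_B)/(RT)].
(E_C−E_B)/(RT) = (16.5−34.2)×10³/(8.314×532) = -17700/4423 = -4.002.
k_B/k_C = (6.36×10^5/51200)·exp(-4.002) = 12.42 × 0.01828 = 0.227.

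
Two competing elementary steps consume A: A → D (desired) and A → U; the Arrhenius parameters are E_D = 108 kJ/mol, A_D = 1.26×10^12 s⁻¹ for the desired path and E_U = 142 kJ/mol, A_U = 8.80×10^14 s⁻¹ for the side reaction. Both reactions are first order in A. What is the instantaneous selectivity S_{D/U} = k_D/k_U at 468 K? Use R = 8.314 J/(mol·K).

8.93

Since both paths have the same order in A, the concentration cancels and S_{D/U} = k_D/k_U = (A_D/A_U)·exp[(E_U−E_D)/(RT)].
(E_U−E_D)/(RT) = (142−108)×10³/(8.314×468) = 34000/3891 = 8.738.
k_D/k_U = (1.26×10^12/8.80×10^14)·exp(8.738) = 0.001432 × 6237 = 8.93.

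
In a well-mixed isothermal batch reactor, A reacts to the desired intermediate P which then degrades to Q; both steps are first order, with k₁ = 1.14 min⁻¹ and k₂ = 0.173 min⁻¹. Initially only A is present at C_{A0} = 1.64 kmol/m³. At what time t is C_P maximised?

1.95 min

The intermediate peaks when r₁ = r₂, i.e. k₁e^(−k₁t) = k₂e^(−k₂t), giving t_opt = ln(k₂/k₁)/(k₂−k₁).
= ln(0.173/1.14)/(0.173−1.14) = ln(0.1518)/-0.9670 = -1.885/-0.9670 = 1.95 min.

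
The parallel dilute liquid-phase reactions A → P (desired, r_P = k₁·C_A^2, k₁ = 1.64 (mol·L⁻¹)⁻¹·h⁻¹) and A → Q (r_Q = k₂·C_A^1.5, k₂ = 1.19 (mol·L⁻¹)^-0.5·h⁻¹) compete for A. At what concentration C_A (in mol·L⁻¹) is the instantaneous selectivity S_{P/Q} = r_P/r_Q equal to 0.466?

0.114 mol·L⁻¹

S_{P/Q} = (k₁/k₂)·C_A^0.5 ⇒ C_A = (S·k₂/k₁)^(2).
= (0.466×1.19/1.64)^(2) = (0.3381)^(2) = 0.114 mol·L⁻¹.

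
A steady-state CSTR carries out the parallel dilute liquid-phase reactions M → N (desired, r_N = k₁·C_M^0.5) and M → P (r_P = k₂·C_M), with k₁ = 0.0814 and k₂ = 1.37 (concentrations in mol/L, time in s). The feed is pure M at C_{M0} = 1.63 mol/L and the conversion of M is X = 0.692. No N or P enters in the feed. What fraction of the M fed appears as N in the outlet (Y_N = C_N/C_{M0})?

0.0535

Exit C_M = C_{M0}(1−X) = 1.63×0.308 = 0.5020 mol/L.
A CSTR operates uniformly at the exit composition, giving r_N = 0.05768 and r_P = 0.6878 (each k·C_M^n at C_M = 0.5020).
Fraction of consumed M going to N: r_N/(r_N+r_P) = 0.07737.
C_N = 0.07737·C_{M0}·X = 0.07737×1.63×0.692 = 0.0873 mol/L; Y_N = C_N/C_{M0} = 0.0535.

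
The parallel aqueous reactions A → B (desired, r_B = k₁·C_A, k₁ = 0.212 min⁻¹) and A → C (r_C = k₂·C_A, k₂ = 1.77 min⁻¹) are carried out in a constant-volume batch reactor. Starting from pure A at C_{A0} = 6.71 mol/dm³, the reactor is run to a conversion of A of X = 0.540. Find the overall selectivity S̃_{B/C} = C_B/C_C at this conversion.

C_A = C_{A0}(1−X) = 3.087 mol/dm³.
Both paths are first order in A, so the instantaneous fraction to B is constant: dC_B/d(−C_A) = k₁/(k₁+k₂) = 0.1070.
C_B = 0.1070·(C_{A0}−C_A) = 0.1070×3.623 = 0.388 mol/dm³.
C_C = (C_{A0}−C_A)−C_B = 3.236 mol/dm³; S̃_{B/C} = 0.3876/3.236 = 0.120.

0.120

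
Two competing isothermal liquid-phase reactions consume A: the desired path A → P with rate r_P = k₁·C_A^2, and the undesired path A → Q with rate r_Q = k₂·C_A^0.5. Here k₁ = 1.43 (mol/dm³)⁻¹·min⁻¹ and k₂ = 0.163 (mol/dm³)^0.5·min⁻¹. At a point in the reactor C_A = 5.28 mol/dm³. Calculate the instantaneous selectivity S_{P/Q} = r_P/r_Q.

S_{P/Q} = r_P/r_Q = (k₁·C_A^2)/(k₂·C_A^0.5) = (k₁/k₂)·C_A^1.5.
= (1.43×5.280^2) / (0.163×5.280^0.5) = 39.87/0.3745 = 106.

106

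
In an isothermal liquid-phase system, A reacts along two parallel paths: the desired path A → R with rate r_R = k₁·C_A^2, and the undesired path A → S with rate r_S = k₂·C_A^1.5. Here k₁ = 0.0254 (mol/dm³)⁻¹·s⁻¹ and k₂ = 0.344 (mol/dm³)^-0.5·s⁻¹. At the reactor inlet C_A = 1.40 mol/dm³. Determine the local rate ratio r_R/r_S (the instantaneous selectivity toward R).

S_{R/S} = r_R/r_S = (k₁·C_A^2)/(k₂·C_A^1.5) = (k₁/k₂)·C_A^0.5.
= (0.0254×1.400^2) / (0.344×1.400^1.5) = 0.04978/0.5698 = 0.0874.
Since the desired path is higher order in A, keeping C_A high (PFR or concentrated feed) favours R.

0.0874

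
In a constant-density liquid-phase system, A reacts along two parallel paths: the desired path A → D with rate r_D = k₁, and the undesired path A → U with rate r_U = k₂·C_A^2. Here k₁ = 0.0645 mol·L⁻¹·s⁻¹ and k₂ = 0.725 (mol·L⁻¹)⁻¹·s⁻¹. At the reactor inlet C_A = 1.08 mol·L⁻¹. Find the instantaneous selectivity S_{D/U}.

0.0763

S_{D/U} = r_D/r_U = (k₁)/(k₂·C_A^2) = (k₁/k₂)·C_A^-2.
= (0.0645) / (0.725×1.080^2) = 0.06450/0.8456 = 0.0763.
The undesired path is higher order in A, so low C_A (CSTR or dilute feed) favours D.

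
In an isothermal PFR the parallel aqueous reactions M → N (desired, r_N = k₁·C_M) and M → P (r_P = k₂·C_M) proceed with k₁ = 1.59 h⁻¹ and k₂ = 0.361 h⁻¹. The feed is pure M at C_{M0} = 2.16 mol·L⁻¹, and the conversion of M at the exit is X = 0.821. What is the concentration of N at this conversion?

1.45 mol·L⁻¹

C_M = C_{M0}(1−X) = 0.3866 mol·L⁻¹.
Both paths are first order in M, so the instantaneous fraction to N is constant: dC_N/d(−C_M) = k₁/(k₁+k₂) = 0.8150.
C_N = 0.8150·(C_{M0}−C_M) = 0.8150×1.773 = 1.45 mol·L⁻¹.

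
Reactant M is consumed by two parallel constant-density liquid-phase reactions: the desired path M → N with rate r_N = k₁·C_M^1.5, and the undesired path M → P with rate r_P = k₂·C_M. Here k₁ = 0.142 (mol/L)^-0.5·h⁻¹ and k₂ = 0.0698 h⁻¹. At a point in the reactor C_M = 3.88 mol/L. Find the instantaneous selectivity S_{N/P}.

4.01

S_{N/P} = r_N/r_P = (k₁·C_M^1.5)/(k₂·C_M) = (k₁/k₂)·C_M^0.5.
= (0.142×3.880^1.5) / (0.0698×3.880) = 1.085/0.2708 = 4.01.
Since the desired path is higher order in M, keeping C_M high (PFR or concentrated feed) favours N.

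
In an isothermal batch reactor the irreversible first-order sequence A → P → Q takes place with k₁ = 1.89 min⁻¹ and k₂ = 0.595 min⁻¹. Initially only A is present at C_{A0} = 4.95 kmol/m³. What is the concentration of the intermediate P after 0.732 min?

2.86 kmol/m³

The intermediate concentration in a first-order A→B→C sequence is C_P = k₁C_{A0}(e^(−k₁t) − e^(−k₂t))/(k₂−k₁).
e^(−k₁t) = e^(−1.89×0.732) = e^(−1.383) = 0.2507; e^(−k₂t) = e^(−0.4355) = 0.6469.
C_P = 1.89×4.95/(0.595−1.89) × (0.2507−0.6469) = (-7.224)×(-0.3962) = 2.862 kmol/m³.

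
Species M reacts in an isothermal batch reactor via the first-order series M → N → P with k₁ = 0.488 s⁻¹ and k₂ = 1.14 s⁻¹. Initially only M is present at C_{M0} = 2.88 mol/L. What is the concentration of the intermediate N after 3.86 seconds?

0.301 mol/L

The intermediate concentration in a first-order A→B→C sequence is C_N = k₁C_{M0}(e^(−k₁t) − e^(−k₂t))/(k₂−k₁).
e^(−k₁t) = e^(−0.488×3.86) = e^(−1.884) = 0.1520; e^(−k₂t) = e^(−4.400) = 0.01227.
C_N = 0.488×2.88/(1.14−0.488) × (0.1520−0.01227) = 2.156×0.1398 = 0.3013 mol/L.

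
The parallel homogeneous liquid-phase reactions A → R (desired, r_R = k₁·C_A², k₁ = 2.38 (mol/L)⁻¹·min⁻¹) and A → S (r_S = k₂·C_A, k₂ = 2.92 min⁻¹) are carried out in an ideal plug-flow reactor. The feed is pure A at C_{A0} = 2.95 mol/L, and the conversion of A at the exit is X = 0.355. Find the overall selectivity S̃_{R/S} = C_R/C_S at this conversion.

C_A = C_{A0}(1−X) = 1.903 mol/L.
Along a PFR/batch, dC_S/dC_A = −r_S/(r_R+r_S) = −k₂/(k₂+k₁·C_A).
Integrating from C_{A0} to C_A: C_S = (2.92/2.38)·ln[(2.92+2.38·2.95)/(2.92+2.38·1.90)] = 1.227·ln(9.941/7.449) = 0.3541 mol/L.
Then C_R = (C_{A0}−C_A) − C_S = 1.047 − 0.3541 = 0.6931 mol/L.
S̃_{R/S} = C_R/C_S = 0.6931/0.3541 = 1.96.

1.96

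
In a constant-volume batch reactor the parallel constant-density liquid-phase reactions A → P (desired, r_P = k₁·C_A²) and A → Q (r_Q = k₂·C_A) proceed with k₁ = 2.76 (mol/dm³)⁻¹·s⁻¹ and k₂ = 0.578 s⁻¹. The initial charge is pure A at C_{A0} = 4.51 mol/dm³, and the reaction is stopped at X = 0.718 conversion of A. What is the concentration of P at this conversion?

3.00 mol/dm³

C_A = C_{A0}(1−X) = 1.272 mol/dm³.
Along a PFR/batch, dC_Q/dC_A = −r_Q/(r_P+r_Q) = −k₂/(k₂+k₁·C_A).
Integrating from C_{A0} to C_A: C_Q = (0.578/2.76)·ln[(0.578+2.76·4.51)/(0.578+2.76·1.27)] = 0.2094·ln(13.03/4.088) = 0.2427 mol/dm³.
Then C_P = (C_{A0}−C_A) − C_Q = 3.238 − 0.2427 = 2.996 mol/dm³.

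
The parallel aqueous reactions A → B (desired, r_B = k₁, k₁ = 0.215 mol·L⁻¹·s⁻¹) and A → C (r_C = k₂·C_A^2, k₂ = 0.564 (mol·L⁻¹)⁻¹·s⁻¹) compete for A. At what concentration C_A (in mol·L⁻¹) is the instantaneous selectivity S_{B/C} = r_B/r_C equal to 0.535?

S_{B/C} = (k₁/k₂)·C_A^-2 ⇒ C_A = (S·k₂/k₁)^(-0.5).
= (0.535×0.564/0.215)^(-0.5) = (1.403)^(-0.5) = 0.844 mol·L⁻¹.

0.844 mol·L⁻¹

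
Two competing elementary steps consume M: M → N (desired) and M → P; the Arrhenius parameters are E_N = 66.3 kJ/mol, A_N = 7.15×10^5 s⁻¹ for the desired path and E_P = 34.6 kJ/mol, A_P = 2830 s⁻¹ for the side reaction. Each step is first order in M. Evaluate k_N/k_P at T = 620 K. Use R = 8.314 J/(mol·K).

0.539

k_N/k_P = (A_N/A_P)·exp[−(E_N−E_P)/(RT)] = (A_N/A_P)·exp[(E_P−E_N)/(RT)].
(E_P−E_N)/(RT) = (34.6−66.3)×10³/(8.314×620) = -31700/5155 = -6.150.
k_N/k_P = (7.15×10^5/2830)·exp(-6.150) = 252.7 × 0.002134 = 0.539.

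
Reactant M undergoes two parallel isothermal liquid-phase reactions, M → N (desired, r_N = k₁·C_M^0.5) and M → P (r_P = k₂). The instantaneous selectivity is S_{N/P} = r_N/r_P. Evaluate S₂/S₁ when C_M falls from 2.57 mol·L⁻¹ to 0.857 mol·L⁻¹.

0.577

S_{N/P} = (k₁/k₂)·C_M^0.5, so S₂/S₁ = (C_{M,2}/C_{M,1})^0.5.
= (0.857/2.57)^0.5 = (0.3335)^0.5 = 0.577.
Selectivity toward N falls as C_M falls — high-concentration operation is favoured.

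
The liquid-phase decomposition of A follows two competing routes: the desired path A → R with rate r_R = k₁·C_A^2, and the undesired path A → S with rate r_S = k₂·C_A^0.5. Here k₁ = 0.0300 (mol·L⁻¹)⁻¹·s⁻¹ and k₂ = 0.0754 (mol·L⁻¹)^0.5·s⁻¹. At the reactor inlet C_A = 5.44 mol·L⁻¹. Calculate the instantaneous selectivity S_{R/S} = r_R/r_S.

5.05

S_{R/S} = r_R/r_S = (k₁·C_A^2)/(k₂·C_A^0.5) = (k₁/k₂)·C_A^1.5.
= (0.0300×5.440^2) / (0.0754×5.440^0.5) = 0.8878/0.1759 = 5.05.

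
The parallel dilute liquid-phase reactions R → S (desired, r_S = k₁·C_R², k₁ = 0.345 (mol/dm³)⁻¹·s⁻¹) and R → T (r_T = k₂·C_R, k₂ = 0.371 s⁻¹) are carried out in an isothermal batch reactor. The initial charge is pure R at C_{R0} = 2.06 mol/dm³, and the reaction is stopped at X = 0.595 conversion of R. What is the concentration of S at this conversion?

C_R = C_{R0}(1−X) = 0.8343 mol/dm³.
Along a PFR/batch, dC_T/dC_R = −r_T/(r_S+r_T) = −k₂/(k₂+k₁·C_R).
Integrating from C_{R0} to C_R: C_T = (0.371/0.345)·ln[(0.371+0.345·2.06)/(0.371+0.345·0.834)] = 1.075·ln(1.082/0.6588) = 0.5332 mol/dm³.
Then C_S = (C_{R0}−C_R) − C_T = 1.226 − 0.5332 = 0.6925 mol/dm³.

0.693 mol/dm³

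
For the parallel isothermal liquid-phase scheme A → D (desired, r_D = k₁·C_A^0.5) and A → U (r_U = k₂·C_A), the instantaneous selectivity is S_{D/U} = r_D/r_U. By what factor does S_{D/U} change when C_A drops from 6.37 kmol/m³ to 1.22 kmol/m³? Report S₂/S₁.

S_{D/U} = (k₁/k₂)·C_A^-0.5, so S₂/S₁ = (C_{A,2}/C_{A,1})^-0.5.
= (1.22/6.37)^(-0.5) = (0.1915)^(-0.5) = 2.29.
Selectivity toward D rises as C_A falls — low-concentration operation is favoured.

2.29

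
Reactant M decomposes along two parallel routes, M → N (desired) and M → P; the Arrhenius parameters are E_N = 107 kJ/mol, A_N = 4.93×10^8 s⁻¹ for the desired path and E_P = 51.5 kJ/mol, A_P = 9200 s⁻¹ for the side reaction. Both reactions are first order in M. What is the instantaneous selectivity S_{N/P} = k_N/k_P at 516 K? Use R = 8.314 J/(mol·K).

0.129

With equal orders, S_{N/P} = k_N/k_P = (A_N/A_P)·exp[(E_P−E_N)/(RT)].
(E_P−E_N)/(RT) = (51.5−107)×10³/(8.314×516) = -55500/4290 = -12.94.
k_N/k_P = (4.93×10^8/9200)·exp(-12.94) = 53587 × 2.407×10^-6 = 0.129.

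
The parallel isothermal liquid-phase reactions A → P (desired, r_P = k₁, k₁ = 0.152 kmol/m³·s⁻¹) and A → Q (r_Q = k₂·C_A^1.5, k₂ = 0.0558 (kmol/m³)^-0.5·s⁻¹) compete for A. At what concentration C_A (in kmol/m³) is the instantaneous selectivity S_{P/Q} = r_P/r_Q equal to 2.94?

S_{P/Q} = (k₁/k₂)·C_A^-1.5 ⇒ C_A = (S·k₂/k₁)^(1/(-1.5)).
= (2.94×0.0558/0.152)^(-0.6667) = (1.079)^(-0.6667) = 0.950 kmol/m³.

0.950 kmol/m³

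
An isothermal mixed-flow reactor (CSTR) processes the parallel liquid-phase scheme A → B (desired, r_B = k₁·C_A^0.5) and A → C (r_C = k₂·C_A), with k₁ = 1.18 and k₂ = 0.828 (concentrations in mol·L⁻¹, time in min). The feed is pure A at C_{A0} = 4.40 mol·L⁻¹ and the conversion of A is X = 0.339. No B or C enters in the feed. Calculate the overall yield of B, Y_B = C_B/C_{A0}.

0.154

Exit C_A = C_{A0}(1−X) = 4.40×0.661 = 2.908 mol·L⁻¹.
Rates in a CSTR are evaluated at the outlet concentration: r_B = 1.18×2.908^0.5 = 2.012, r_C = 0.828×2.908 = 2.408.
Fraction of consumed A going to B: r_B/(r_B+r_C) = 0.4552.
C_B = 0.4552·C_{A0}·X = 0.4552×4.40×0.339 = 0.679 mol·L⁻¹; Y_B = C_B/C_{A0} = 0.154.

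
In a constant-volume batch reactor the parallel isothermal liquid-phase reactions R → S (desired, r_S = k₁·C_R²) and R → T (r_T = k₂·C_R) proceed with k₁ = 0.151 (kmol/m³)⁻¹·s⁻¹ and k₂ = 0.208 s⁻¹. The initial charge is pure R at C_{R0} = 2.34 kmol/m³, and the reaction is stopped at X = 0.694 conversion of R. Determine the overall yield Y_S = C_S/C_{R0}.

0.356

C_R = C_{R0}(1−X) = 0.7160 kmol/m³.
Along a PFR/batch, dC_T/dC_R = −r_T/(r_S+r_T) = −k₂/(k₂+k₁·C_R).
Integrating from C_{R0} to C_R: C_T = (0.208/0.151)·ln[(0.208+0.151·2.34)/(0.208+0.151·0.716)] = 1.377·ln(0.5613/0.3161) = 0.7909 kmol/m³.
Then C_S = (C_{R0}−C_R) − C_T = 1.624 − 0.7909 = 0.8330 kmol/m³.
Y_S = C_S/C_{R0} = 0.8330/2.34 = 0.356.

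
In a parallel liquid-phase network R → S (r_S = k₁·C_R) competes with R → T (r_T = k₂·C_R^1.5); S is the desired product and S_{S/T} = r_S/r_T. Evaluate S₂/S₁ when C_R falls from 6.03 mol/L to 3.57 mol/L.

S_{S/T} = (k₁/k₂)·C_R^-0.5, so S₂/S₁ = (C_{R,2}/C_{R,1})^-0.5.
= (3.57/6.03)^(-0.5) = (0.5920)^(-0.5) = 1.30.

1.30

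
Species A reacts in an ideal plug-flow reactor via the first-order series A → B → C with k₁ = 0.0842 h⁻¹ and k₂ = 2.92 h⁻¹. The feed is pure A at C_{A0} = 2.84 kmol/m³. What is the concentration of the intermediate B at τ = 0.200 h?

0.0359 kmol/m³

Solving the coupled first-order balances gives C_B(τ) = [k₁/(k₂−k₁)]·C_{A0}·(e^(−k₁τ) − e^(−k₂τ)).
e^(−k₁τ) = e^(−0.0842×0.200) = e^(−0.01684) = 0.9833; e^(−k₂τ) = e^(−0.5840) = 0.5577.
C_B = 0.0842×2.84/(2.92−0.0842) × (0.9833−0.5577) = 0.08432×0.4256 = 0.03589 kmol/m³.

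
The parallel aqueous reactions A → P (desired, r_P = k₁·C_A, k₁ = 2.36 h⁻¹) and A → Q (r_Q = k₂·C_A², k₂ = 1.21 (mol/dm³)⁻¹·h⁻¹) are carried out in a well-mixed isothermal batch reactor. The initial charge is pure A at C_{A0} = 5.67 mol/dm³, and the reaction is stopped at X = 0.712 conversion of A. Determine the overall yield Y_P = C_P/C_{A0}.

C_A = C_{A0}(1−X) = 1.633 mol/dm³.
Along a PFR/batch, dC_P/dC_A = −r_P/(r_P+r_Q) = −k₁/(k₁+k₂·C_A).
Integrating from C_{A0} to C_A: C_P = (2.36/1.21)·ln[(2.36+1.21·5.67)/(2.36+1.21·1.63)] = 1.950·ln(9.221/4.336) = 1.472 mol/dm³.
Y_P = C_P/C_{A0} = 1.472/5.67 = 0.260.

0.260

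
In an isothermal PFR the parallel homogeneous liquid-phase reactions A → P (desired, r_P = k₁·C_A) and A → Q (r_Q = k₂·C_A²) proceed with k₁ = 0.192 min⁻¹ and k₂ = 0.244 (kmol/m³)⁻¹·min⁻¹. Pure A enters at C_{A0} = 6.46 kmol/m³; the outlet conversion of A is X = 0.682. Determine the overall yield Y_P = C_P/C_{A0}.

0.114

C_A = C_{A0}(1−X) = 2.054 kmol/m³.
Along a PFR/batch, dC_P/dC_A = −r_P/(r_P+r_Q) = −k₁/(k₁+k₂·C_A).
Integrating from C_{A0} to C_A: C_P = (0.192/0.244)·ln[(0.192+0.244·6.46)/(0.192+0.244·2.05)] = 0.7869·ln(1.768/0.6932) = 0.7368 kmol/m³.
Y_P = C_P/C_{A0} = 0.7368/6.46 = 0.114.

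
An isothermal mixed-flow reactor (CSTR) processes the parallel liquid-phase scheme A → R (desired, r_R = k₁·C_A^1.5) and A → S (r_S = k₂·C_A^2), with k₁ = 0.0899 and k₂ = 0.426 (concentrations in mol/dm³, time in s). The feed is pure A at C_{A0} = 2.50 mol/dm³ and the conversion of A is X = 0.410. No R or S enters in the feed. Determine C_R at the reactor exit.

Exit C_A = C_{A0}(1−X) = 2.50×0.590 = 1.475 mol/dm³.
A CSTR operates uniformly at the exit composition, giving r_R = 0.1610 and r_S = 0.9268 (each k·C_A^n at C_A = 1.475).
Fraction of consumed A going to R: r_R/(r_R+r_S) = 0.1480.
C_R = 0.1480·C_{A0}·X = 0.1480×2.50×0.410 = 0.152 mol/dm³.

0.152 mol/dm³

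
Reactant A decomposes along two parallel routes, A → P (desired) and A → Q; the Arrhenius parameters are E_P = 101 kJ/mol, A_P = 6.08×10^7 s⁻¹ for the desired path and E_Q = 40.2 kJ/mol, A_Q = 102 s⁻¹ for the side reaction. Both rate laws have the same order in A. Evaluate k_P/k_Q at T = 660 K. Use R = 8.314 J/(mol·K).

With equal orders, S_{P/Q} = k_P/k_Q = (A_P/A_Q)·exp[(E_Q−E_P)/(RT)].
(E_Q−E_P)/(RT) = (40.2−101)×10³/(8.314×660) = -60800/5487 = -11.08.
k_P/k_Q = (6.08×10^7/102)·exp(-11.08) = 5.961×10^5 × 1.541×10^-5 = 9.19.

9.19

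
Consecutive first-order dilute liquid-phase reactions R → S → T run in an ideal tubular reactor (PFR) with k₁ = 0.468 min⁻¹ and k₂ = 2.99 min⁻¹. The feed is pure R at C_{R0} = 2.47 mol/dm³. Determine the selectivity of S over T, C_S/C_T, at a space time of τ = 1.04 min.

The intermediate concentration in a first-order A→B→C sequence is C_S = k₁C_{R0}(e^(−k₁τ) − e^(−k₂τ))/(k₂−k₁).
e^(−k₁τ) = e^(−0.468×1.04) = e^(−0.4867) = 0.6146; e^(−k₂τ) = e^(−3.110) = 0.04462.
C_S = 0.468×2.47/(2.99−0.468) × (0.6146−0.04462) = 0.4584×0.5700 = 0.2613 mol/dm³.
C_R = C_{R0}e^(−k₁τ) = 1.518 mol/dm³, so C_T = C_{R0}−C_R−C_S = 0.6906 mol/dm³; C_S/C_T = 0.378.

0.378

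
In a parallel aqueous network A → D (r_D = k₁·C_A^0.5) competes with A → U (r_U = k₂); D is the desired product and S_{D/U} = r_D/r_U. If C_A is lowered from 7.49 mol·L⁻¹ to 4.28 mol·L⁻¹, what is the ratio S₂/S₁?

0.756

S_{D/U} = (k₁/k₂)·C_A^0.5, so S₂/S₁ = (C_{A,2}/C_{A,1})^0.5.
= (4.28/7.49)^0.5 = (0.5714)^0.5 = 0.756.
Selectivity toward D falls as C_A falls — high-concentration operation is favoured.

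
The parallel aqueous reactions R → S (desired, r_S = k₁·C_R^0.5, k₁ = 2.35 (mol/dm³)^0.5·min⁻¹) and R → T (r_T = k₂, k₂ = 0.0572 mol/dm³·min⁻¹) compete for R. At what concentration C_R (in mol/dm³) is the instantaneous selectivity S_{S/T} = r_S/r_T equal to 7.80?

S_{S/T} = (k₁/k₂)·C_R^0.5 ⇒ C_R = (S·k₂/k₁)^(2).
= (7.80×0.0572/2.35)^(2) = (0.1899)^(2) = 0.0360 mol/dm³.

0.0360 mol/dm³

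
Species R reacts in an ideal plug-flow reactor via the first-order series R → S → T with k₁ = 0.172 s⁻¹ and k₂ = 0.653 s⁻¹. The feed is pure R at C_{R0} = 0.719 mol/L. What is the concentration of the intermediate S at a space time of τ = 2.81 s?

Solving the coupled first-order balances gives C_S(τ) = [k₁/(k₂−k₁)]·C_{R0}·(e^(−k₁τ) − e^(−k₂τ)).
e^(−k₁τ) = e^(−0.172×2.81) = e^(−0.4833) = 0.6167; e^(−k₂τ) = e^(−1.835) = 0.1596.
C_S = 0.172×0.719/(0.653−0.172) × (0.6167−0.1596) = 0.2571×0.4571 = 0.1175 mol/L.

0.118 mol/L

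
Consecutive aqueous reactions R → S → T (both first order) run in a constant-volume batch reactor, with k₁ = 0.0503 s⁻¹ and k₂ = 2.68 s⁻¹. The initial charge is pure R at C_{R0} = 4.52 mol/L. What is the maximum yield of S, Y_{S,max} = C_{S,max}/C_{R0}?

For a first-order series the maximum intermediate yield is C_{S,max}/C_{R0} = (k₁/k₂)^[k₂/(k₂−k₁)].
= (0.0503/2.68)^(2.68/(2.68−0.0503)) = (0.01877)^(1.019) = 0.01739.

0.0174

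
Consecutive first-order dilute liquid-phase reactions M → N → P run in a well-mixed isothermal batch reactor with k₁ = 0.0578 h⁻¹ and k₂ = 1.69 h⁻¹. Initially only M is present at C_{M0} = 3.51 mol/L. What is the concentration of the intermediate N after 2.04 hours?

0.107 mol/L

The intermediate concentration in a first-order A→B→C sequence is C_N = k₁C_{M0}(e^(−k₁t) − e^(−k₂t))/(k₂−k₁).
e^(−k₁t) = e^(−0.0578×2.04) = e^(−0.1179) = 0.8888; e^(−k₂t) = e^(−3.448) = 0.03182.
C_N = 0.0578×3.51/(1.69−0.0578) × (0.8888−0.03182) = 0.1243×0.8570 = 0.1065 mol/L.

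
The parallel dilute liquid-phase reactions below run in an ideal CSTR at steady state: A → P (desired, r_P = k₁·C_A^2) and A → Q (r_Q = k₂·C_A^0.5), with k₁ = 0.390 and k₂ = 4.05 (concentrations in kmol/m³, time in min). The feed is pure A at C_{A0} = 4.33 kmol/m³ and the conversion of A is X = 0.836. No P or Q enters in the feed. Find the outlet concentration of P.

Exit C_A = C_{A0}(1−X) = 4.33×0.164 = 0.7101 kmol/m³.
A CSTR operates uniformly at the exit composition, giving r_P = 0.1967 and r_Q = 3.413 (each k·C_A^n at C_A = 0.7101).
Fraction of consumed A going to P: r_P/(r_P+r_Q) = 0.05448.
C_P = 0.05448·C_{A0}·X = 0.05448×4.33×0.836 = 0.197 kmol/m³.

0.197 kmol/m³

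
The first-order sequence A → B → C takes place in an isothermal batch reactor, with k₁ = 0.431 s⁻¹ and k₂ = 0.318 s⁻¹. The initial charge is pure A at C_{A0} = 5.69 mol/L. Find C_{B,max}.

Evaluating C_B at t_opt = ln(k₂/k₁)/(k₂−k₁) gives C_{B,max}/C_{A0} = (k₁/k₂)^[k₂/(k₂−k₁)].
= (0.431/0.318)^(0.318/(0.318−0.431)) = (1.355)^(-2.814) = 0.4250.
C_{B,max} = 0.4250×5.69 = 2.42 mol/L.

2.42 mol/L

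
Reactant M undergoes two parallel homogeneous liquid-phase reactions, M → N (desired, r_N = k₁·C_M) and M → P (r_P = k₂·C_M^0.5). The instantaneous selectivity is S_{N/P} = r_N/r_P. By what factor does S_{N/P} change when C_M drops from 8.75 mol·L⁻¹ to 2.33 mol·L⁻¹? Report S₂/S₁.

0.516

S_{N/P} = (k₁/k₂)·C_M^0.5, so S₂/S₁ = (C_{M,2}/C_{M,1})^0.5.
= (2.33/8.75)^0.5 = (0.2663)^0.5 = 0.516.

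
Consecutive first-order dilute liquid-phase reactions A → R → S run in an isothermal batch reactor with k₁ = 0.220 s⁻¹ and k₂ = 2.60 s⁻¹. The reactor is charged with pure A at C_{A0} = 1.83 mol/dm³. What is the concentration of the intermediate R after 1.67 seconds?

Solving the coupled first-order balances gives C_R(t) = [k₁/(k₂−k₁)]·C_{A0}·(e^(−k₁t) − e^(−k₂t)).
e^(−k₁t) = e^(−0.220×1.67) = e^(−0.3674) = 0.6925; e^(−k₂t) = e^(−4.342) = 0.01301.
C_R = 0.220×1.83/(2.60−0.220) × (0.6925−0.01301) = 0.1692×0.6795 = 0.1149 mol/dm³.

0.115 mol/dm³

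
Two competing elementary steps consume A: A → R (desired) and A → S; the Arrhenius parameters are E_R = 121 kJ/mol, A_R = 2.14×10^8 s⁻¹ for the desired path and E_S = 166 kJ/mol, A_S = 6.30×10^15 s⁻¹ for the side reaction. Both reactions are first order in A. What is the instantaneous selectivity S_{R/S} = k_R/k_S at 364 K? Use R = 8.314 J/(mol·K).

0.0975

With equal orders, S_{R/S} = k_R/k_S = (A_R/A_S)·exp[(E_S−E_R)/(RT)].
(E_S−E_R)/(RT) = (166−121)×10³/(8.314×364) = 45000/3026 = 14.87.
k_R/k_S = (2.14×10^8/6.30×10^15)·exp(14.87) = 3.397×10^-8 × 2.870×10^6 = 0.0975.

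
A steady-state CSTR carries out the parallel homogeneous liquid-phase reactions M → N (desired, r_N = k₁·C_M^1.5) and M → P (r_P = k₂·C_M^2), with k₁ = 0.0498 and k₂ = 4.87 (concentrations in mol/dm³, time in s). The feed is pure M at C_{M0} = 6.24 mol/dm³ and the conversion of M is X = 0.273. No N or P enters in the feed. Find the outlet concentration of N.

0.00814 mol/dm³

Exit C_M = C_{M0}(1−X) = 6.24×0.727 = 4.536 mol/dm³.
Rates in a CSTR are evaluated at the outlet concentration: r_N = 0.0498×4.536^1.5 = 0.4812, r_P = 4.87×4.536^2 = 100.2.
Fraction of consumed M going to N: r_N/(r_N+r_P) = 0.004778.
C_N = 0.004778·C_{M0}·X = 0.004778×6.24×0.273 = 0.00814 mol/dm³.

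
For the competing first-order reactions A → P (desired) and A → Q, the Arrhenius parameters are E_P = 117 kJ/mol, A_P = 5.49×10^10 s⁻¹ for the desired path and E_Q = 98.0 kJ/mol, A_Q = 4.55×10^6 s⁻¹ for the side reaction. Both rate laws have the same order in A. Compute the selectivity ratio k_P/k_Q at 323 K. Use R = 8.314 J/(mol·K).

k_P/k_Q = (A_P/A_Q)·exp[−(E_P−E_Q)/(RT)] = (A_P/A_Q)·exp[(E_Q−E_P)/(RT)].
(E_Q−E_P)/(RT) = (98.0−117)×10³/(8.314×323) = -19000/2685 = -7.075.
k_P/k_Q = (5.49×10^10/4.55×10^6)·exp(-7.075) = 12066 × 8.458×10^-4 = 10.2.

10.2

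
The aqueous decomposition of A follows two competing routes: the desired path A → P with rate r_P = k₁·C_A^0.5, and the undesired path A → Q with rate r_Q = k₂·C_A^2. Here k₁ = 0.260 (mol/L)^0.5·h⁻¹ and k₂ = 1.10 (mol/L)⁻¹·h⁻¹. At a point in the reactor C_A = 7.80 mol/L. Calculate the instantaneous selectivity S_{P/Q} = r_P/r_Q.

S_{P/Q} = r_P/r_Q = (k₁·C_A^0.5)/(k₂·C_A^2) = (k₁/k₂)·C_A^-1.5.
= (0.260×7.800^0.5) / (1.10×7.800^2) = 0.7261/66.92 = 0.0109.
The undesired path is higher order in A, so low C_A (CSTR or dilute feed) favours P.

0.0109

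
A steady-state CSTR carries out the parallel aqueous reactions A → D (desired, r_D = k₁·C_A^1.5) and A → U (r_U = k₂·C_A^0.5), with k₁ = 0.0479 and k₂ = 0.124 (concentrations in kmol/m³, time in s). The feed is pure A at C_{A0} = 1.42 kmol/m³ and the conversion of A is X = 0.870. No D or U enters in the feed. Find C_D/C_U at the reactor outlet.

Exit C_A = C_{A0}(1−X) = 1.42×0.130 = 0.1846 kmol/m³.
Rates in a CSTR are evaluated at the outlet concentration: r_D = 0.0479×0.1846^1.5 = 0.003799, r_U = 0.124×0.1846^0.5 = 0.05328.
Overall selectivity = C_D/C_U = r_Dτ/(r_Uτ) = r_D/r_U = 0.0713.

0.0713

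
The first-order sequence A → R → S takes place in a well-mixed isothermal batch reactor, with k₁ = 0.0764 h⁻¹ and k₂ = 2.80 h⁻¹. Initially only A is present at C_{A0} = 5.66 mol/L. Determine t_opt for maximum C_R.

The intermediate peaks when r₁ = r₂, i.e. k₁e^(−k₁t) = k₂e^(−k₂t), giving t_opt = ln(k₂/k₁)/(k₂−k₁).
= ln(2.80/0.0764)/(2.80−0.0764) = ln(36.65)/2.724 = 3.601/2.724 = 1.32 h.

1.32 h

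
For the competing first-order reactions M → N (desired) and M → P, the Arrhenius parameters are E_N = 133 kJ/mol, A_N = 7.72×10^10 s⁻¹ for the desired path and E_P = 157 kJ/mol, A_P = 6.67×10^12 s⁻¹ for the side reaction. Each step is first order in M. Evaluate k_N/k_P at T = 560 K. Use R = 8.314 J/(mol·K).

2.01

With equal orders, S_{N/P} = k_N/k_P = (A_N/A_P)·exp[(E_P−E_N)/(RT)].
(E_P−E_N)/(RT) = (157−133)×10³/(8.314×560) = 24000/4656 = 5.155.
k_N/k_P = (7.72×10^10/6.67×10^12)·exp(5.155) = 0.01157 × 173.3 = 2.01.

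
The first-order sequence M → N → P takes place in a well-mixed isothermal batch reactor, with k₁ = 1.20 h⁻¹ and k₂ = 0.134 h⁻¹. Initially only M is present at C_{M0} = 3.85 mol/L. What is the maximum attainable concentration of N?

At the optimum, C_{N,max}/C_{M0} = (k₁/k₂)^[k₂/(k₂−k₁)].
= (1.20/0.134)^(0.134/(0.134−1.20)) = (8.955)^(-0.1257) = 0.7591.
C_{N,max} = 0.7591×3.85 = 2.92 mol/L.

2.92 mol/L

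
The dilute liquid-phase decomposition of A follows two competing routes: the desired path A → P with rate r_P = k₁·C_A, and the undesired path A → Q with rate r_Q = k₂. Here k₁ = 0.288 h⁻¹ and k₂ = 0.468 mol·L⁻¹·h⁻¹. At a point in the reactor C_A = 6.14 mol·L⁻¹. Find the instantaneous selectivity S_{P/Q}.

S_{P/Q} = r_P/r_Q = (k₁·C_A)/(k₂) = (k₁/k₂)·C_A.
= (0.288×6.140) / (0.468) = 1.768/0.4680 = 3.78.
Since the desired path is higher order in A, keeping C_A high (PFR or concentrated feed) favours P.

3.78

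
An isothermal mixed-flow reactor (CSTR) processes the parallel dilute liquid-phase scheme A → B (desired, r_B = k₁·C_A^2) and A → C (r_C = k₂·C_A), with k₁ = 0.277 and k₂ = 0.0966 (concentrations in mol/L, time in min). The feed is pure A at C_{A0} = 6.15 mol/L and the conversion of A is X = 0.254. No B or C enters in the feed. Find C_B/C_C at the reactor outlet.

Exit C_A = C_{A0}(1−X) = 6.15×0.746 = 4.588 mol/L.
Rates in a CSTR are evaluated at the outlet concentration: r_B = 0.277×4.588^2 = 5.831, r_C = 0.0966×4.588 = 0.4432.
Overall selectivity = C_B/C_C = r_Bτ/(r_Cτ) = r_B/r_C = 13.2.

13.2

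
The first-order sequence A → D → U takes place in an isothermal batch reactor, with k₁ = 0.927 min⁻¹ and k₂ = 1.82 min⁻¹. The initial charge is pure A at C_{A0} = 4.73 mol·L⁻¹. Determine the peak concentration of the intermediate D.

1.20 mol·L⁻¹

For a first-order series the maximum intermediate yield is C_{D,max}/C_{A0} = (k₁/k₂)^[k₂/(k₂−k₁)].
= (0.927/1.82)^(1.82/(1.82−0.927)) = (0.5093)^(2.038) = 0.2528.
C_{D,max} = 0.2528×4.73 = 1.20 mol·L⁻¹.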